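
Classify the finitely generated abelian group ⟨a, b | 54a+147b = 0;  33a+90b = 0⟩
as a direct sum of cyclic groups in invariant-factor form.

Answer: M ≅ ℤ/3 ⊕ ℤ/3

Derivation:
rank_ℚ(R)=2; free=2−2=0
SNF(R) diag = [3, 3] → torsion [3, 3]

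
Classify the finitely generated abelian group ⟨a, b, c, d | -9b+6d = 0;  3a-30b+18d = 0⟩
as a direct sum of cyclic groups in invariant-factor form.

rank_ℚ(R)=2; free=4−2=2
SNF(R) diag = [3, 3] → torsion [3, 3]

Answer: M ≅ ℤ^2 ⊕ ℤ/3 ⊕ ℤ/3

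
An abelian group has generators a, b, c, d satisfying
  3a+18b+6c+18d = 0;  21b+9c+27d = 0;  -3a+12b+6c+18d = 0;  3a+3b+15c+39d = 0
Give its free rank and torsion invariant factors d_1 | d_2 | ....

rank_ℚ(R)=4; free=4−4=0
SNF(R) diag = [3, 3, 6, 6] → torsion [3, 3, 6, 6]

Answer: M ≅ ℤ/3 ⊕ ℤ/3 ⊕ ℤ/6 ⊕ ℤ/6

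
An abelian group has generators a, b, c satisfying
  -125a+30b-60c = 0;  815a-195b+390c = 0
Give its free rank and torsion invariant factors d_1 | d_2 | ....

rank_ℚ(R)=2; free=3−2=1
SNF(R) diag = [5, 15] → torsion [5, 15]

Answer: M ≅ ℤ^1 ⊕ ℤ/5 ⊕ ℤ/15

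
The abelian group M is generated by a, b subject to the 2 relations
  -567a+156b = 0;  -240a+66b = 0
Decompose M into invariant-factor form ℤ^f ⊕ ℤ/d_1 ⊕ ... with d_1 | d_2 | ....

rank_ℚ(R)=2; free=2−2=0
SNF(R) diag = [3, 6] → torsion [3, 6]

Answer: M ≅ ℤ/3 ⊕ ℤ/6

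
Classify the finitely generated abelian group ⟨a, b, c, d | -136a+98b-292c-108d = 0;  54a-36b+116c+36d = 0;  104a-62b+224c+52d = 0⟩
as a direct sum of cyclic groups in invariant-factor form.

Answer: M ≅ ℤ^1 ⊕ ℤ/2 ⊕ ℤ/2 ⊕ ℤ/4

Derivation:
rank_ℚ(R)=3; free=4−3=1
SNF(R) diag = [2, 2, 4] → torsion [2, 2, 4]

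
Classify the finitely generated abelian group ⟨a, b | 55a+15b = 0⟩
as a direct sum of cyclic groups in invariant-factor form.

rank_ℚ(R)=1; free=2−1=1
SNF(R) diag = [5] → torsion [5]

Answer: M ≅ ℤ^1 ⊕ ℤ/5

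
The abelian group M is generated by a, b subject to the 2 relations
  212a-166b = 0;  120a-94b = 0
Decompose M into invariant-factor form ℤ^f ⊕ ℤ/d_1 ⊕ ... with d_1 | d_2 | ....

Answer: M ≅ ℤ/2 ⊕ ℤ/4

Derivation:
rank_ℚ(R)=2; free=2−2=0
SNF(R) diag = [2, 4] → torsion [2, 4]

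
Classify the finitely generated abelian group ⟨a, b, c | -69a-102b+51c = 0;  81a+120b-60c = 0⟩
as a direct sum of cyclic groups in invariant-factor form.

Answer: M ≅ ℤ^1 ⊕ ℤ/3 ⊕ ℤ/3

Derivation:
rank_ℚ(R)=2; free=3−2=1
SNF(R) diag = [3, 3] → torsion [3, 3]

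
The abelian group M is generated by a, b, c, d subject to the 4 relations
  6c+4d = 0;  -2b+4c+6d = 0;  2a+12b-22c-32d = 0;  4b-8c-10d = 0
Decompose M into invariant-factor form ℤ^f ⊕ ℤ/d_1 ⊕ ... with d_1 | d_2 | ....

rank_ℚ(R)=4; free=4−4=0
SNF(R) diag = [2, 2, 2, 6] → torsion [2, 2, 2, 6]

Answer: M ≅ ℤ/2 ⊕ ℤ/2 ⊕ ℤ/2 ⊕ ℤ/6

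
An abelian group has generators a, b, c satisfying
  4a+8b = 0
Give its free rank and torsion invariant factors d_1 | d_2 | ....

rank_ℚ(R)=1; free=3−1=2
SNF(R) diag = [4] → torsion [4]

Answer: M ≅ ℤ^2 ⊕ ℤ/4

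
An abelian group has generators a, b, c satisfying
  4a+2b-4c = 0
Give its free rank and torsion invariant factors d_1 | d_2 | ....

rank_ℚ(R)=1; free=3−1=2
SNF(R) diag = [2] → torsion [2]

Answer: M ≅ ℤ^2 ⊕ ℤ/2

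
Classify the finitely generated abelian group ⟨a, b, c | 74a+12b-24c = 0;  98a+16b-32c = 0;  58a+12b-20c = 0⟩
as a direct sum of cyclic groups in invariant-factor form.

rank_ℚ(R)=3; free=3−3=0
SNF(R) diag = [2, 4, 4] → torsion [2, 4, 4]

Answer: M ≅ ℤ/2 ⊕ ℤ/4 ⊕ ℤ/4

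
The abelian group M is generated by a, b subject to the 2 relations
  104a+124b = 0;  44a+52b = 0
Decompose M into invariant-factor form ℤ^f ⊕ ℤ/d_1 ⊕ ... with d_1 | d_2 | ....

Answer: M ≅ ℤ/4 ⊕ ℤ/12

Derivation:
rank_ℚ(R)=2; free=2−2=0
SNF(R) diag = [4, 12] → torsion [4, 12]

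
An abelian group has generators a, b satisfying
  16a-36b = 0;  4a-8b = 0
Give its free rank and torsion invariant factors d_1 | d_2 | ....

Answer: M ≅ ℤ/4 ⊕ ℤ/4

Derivation:
rank_ℚ(R)=2; free=2−2=0
SNF(R) diag = [4, 4] → torsion [4, 4]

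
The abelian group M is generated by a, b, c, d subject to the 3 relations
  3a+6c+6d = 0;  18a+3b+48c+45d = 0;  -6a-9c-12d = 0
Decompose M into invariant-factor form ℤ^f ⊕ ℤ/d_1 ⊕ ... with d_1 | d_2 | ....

Answer: M ≅ ℤ^1 ⊕ ℤ/3 ⊕ ℤ/3 ⊕ ℤ/3

Derivation:
rank_ℚ(R)=3; free=4−3=1
SNF(R) diag = [3, 3, 3] → torsion [3, 3, 3]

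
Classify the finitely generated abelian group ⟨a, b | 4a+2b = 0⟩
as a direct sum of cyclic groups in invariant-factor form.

Answer: M ≅ ℤ^1 ⊕ ℤ/2

Derivation:
rank_ℚ(R)=1; free=2−1=1
SNF(R) diag = [2] → torsion [2]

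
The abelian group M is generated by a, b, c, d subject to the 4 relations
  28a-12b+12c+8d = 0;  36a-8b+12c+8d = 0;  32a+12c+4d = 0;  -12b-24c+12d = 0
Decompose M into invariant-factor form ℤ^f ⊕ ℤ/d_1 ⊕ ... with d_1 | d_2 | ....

Answer: M ≅ ℤ/4 ⊕ ℤ/4 ⊕ ℤ/12 ⊕ ℤ/12

Derivation:
rank_ℚ(R)=4; free=4−4=0
SNF(R) diag = [4, 4, 12, 12] → torsion [4, 4, 12, 12]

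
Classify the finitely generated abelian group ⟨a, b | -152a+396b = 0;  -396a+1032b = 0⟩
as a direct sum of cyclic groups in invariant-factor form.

rank_ℚ(R)=2; free=2−2=0
SNF(R) diag = [4, 12] → torsion [4, 12]

Answer: M ≅ ℤ/4 ⊕ ℤ/12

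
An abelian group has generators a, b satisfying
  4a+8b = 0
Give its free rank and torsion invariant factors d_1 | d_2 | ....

Answer: M ≅ ℤ^1 ⊕ ℤ/4

Derivation:
rank_ℚ(R)=1; free=2−1=1
SNF(R) diag = [4] → torsion [4]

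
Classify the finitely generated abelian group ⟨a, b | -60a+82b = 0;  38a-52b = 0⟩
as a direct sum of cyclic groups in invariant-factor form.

rank_ℚ(R)=2; free=2−2=0
SNF(R) diag = [2, 2] → torsion [2, 2]

Answer: M ≅ ℤ/2 ⊕ ℤ/2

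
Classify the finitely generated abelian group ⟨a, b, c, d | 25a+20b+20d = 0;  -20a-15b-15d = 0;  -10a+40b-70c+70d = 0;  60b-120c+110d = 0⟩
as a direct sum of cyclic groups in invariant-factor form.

Answer: M ≅ ℤ/5 ⊕ ℤ/5 ⊕ ℤ/10 ⊕ ℤ/10

Derivation:
rank_ℚ(R)=4; free=4−4=0
SNF(R) diag = [5, 5, 10, 10] → torsion [5, 5, 10, 10]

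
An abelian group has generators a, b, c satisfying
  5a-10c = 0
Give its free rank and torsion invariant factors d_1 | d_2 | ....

Answer: M ≅ ℤ^2 ⊕ ℤ/5

Derivation:
rank_ℚ(R)=1; free=3−1=2
SNF(R) diag = [5] → torsion [5]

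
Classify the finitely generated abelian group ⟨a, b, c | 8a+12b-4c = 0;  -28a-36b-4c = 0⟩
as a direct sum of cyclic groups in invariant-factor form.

Answer: M ≅ ℤ^1 ⊕ ℤ/4 ⊕ ℤ/12

Derivation:
rank_ℚ(R)=2; free=3−2=1
SNF(R) diag = [4, 12] → torsion [4, 12]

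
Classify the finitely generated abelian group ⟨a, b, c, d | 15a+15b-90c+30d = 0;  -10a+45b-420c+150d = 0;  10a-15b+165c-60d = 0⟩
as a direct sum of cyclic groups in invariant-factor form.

rank_ℚ(R)=3; free=4−3=1
SNF(R) diag = [5, 15, 15] → torsion [5, 15, 15]

Answer: M ≅ ℤ^1 ⊕ ℤ/5 ⊕ ℤ/15 ⊕ ℤ/15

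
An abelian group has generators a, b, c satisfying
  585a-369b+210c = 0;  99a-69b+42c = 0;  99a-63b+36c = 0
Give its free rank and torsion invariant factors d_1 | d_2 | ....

Answer: M ≅ ℤ/3 ⊕ ℤ/6 ⊕ ℤ/18

Derivation:
rank_ℚ(R)=3; free=3−3=0
SNF(R) diag = [3, 6, 18] → torsion [3, 6, 18]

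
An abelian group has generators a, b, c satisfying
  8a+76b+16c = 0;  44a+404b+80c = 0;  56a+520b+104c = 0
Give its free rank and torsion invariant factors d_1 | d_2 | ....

Answer: M ≅ ℤ/4 ⊕ ℤ/4 ⊕ ℤ/8

Derivation:
rank_ℚ(R)=3; free=3−3=0
SNF(R) diag = [4, 4, 8] → torsion [4, 4, 8]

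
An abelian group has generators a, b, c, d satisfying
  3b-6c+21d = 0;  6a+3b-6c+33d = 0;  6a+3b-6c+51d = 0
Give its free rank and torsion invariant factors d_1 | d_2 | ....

Answer: M ≅ ℤ^1 ⊕ ℤ/3 ⊕ ℤ/6 ⊕ ℤ/18

Derivation:
rank_ℚ(R)=3; free=4−3=1
SNF(R) diag = [3, 6, 18] → torsion [3, 6, 18]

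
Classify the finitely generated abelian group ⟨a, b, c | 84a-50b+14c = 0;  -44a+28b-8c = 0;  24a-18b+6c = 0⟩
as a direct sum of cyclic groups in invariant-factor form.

Answer: M ≅ ℤ/2 ⊕ ℤ/4 ⊕ ℤ/12

Derivation:
rank_ℚ(R)=3; free=3−3=0
SNF(R) diag = [2, 4, 12] → torsion [2, 4, 12]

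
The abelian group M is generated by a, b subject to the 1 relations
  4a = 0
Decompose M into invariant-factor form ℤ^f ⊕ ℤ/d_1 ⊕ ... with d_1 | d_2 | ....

Answer: M ≅ ℤ^1 ⊕ ℤ/4

Derivation:
rank_ℚ(R)=1; free=2−1=1
SNF(R) diag = [4] → torsion [4]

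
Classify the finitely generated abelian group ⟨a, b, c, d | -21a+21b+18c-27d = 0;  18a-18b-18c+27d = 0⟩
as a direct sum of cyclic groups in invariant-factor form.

rank_ℚ(R)=2; free=4−2=2
SNF(R) diag = [3, 9] → torsion [3, 9]

Answer: M ≅ ℤ^2 ⊕ ℤ/3 ⊕ ℤ/9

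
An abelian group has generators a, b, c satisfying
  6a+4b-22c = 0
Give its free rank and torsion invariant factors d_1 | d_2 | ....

rank_ℚ(R)=1; free=3−1=2
SNF(R) diag = [2] → torsion [2]

Answer: M ≅ ℤ^2 ⊕ ℤ/2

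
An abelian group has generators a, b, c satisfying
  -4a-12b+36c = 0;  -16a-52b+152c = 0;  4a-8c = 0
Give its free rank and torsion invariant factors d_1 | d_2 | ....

rank_ℚ(R)=3; free=3−3=0
SNF(R) diag = [4, 4, 4] → torsion [4, 4, 4]

Answer: M ≅ ℤ/4 ⊕ ℤ/4 ⊕ ℤ/4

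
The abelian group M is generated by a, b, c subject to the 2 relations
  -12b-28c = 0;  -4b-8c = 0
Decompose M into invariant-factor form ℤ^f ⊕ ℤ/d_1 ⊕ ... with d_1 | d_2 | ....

rank_ℚ(R)=2; free=3−2=1
SNF(R) diag = [4, 4] → torsion [4, 4]

Answer: M ≅ ℤ^1 ⊕ ℤ/4 ⊕ ℤ/4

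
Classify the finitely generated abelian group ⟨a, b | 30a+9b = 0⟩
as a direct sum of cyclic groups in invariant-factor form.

Answer: M ≅ ℤ^1 ⊕ ℤ/3

Derivation:
rank_ℚ(R)=1; free=2−1=1
SNF(R) diag = [3] → torsion [3]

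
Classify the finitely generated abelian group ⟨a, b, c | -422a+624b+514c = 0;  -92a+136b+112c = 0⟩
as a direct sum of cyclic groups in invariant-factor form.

rank_ℚ(R)=2; free=3−2=1
SNF(R) diag = [2, 4] → torsion [2, 4]

Answer: M ≅ ℤ^1 ⊕ ℤ/2 ⊕ ℤ/4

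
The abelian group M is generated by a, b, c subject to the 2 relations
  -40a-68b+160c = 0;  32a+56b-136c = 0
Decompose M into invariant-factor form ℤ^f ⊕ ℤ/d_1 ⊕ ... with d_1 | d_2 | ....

Answer: M ≅ ℤ^1 ⊕ ℤ/4 ⊕ ℤ/8

Derivation:
rank_ℚ(R)=2; free=3−2=1
SNF(R) diag = [4, 8] → torsion [4, 8]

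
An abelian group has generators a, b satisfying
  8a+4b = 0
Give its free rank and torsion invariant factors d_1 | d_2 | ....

Answer: M ≅ ℤ^1 ⊕ ℤ/4

Derivation:
rank_ℚ(R)=1; free=2−1=1
SNF(R) diag = [4] → torsion [4]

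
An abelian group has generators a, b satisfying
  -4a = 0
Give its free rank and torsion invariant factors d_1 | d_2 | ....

Answer: M ≅ ℤ^1 ⊕ ℤ/4

Derivation:
rank_ℚ(R)=1; free=2−1=1
SNF(R) diag = [4] → torsion [4]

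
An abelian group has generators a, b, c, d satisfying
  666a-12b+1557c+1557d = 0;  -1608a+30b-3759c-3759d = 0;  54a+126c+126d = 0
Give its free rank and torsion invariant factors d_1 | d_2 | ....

Answer: M ≅ ℤ^1 ⊕ ℤ/3 ⊕ ℤ/6 ⊕ ℤ/18

Derivation:
rank_ℚ(R)=3; free=4−3=1
SNF(R) diag = [3, 6, 18] → torsion [3, 6, 18]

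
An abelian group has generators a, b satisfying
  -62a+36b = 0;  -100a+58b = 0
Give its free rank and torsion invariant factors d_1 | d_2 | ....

Answer: M ≅ ℤ/2 ⊕ ℤ/2

Derivation:
rank_ℚ(R)=2; free=2−2=0
SNF(R) diag = [2, 2] → torsion [2, 2]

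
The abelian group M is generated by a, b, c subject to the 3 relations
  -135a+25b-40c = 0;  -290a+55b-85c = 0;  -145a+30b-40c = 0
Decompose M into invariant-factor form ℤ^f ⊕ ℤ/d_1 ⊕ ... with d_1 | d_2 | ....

rank_ℚ(R)=3; free=3−3=0
SNF(R) diag = [5, 5, 5] → torsion [5, 5, 5]

Answer: M ≅ ℤ/5 ⊕ ℤ/5 ⊕ ℤ/5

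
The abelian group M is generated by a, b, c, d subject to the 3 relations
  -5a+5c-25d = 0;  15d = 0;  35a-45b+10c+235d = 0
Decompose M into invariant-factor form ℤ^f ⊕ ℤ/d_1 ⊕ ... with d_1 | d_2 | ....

rank_ℚ(R)=3; free=4−3=1
SNF(R) diag = [5, 15, 45] → torsion [5, 15, 45]

Answer: M ≅ ℤ^1 ⊕ ℤ/5 ⊕ ℤ/15 ⊕ ℤ/45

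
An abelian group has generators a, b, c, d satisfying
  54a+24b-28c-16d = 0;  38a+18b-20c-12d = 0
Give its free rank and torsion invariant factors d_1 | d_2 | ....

rank_ℚ(R)=2; free=4−2=2
SNF(R) diag = [2, 2] → torsion [2, 2]

Answer: M ≅ ℤ^2 ⊕ ℤ/2 ⊕ ℤ/2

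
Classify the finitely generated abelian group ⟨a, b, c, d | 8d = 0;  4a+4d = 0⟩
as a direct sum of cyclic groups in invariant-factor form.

Answer: M ≅ ℤ^2 ⊕ ℤ/4 ⊕ ℤ/8

Derivation:
rank_ℚ(R)=2; free=4−2=2
SNF(R) diag = [4, 8] → torsion [4, 8]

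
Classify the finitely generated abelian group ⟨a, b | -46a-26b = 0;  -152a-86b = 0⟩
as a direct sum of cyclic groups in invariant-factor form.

Answer: M ≅ ℤ/2 ⊕ ℤ/2

Derivation:
rank_ℚ(R)=2; free=2−2=0
SNF(R) diag = [2, 2] → torsion [2, 2]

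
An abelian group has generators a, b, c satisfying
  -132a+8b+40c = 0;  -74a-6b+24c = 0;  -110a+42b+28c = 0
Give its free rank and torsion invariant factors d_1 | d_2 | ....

Answer: M ≅ ℤ/2 ⊕ ℤ/4 ⊕ ℤ/4

Derivation:
rank_ℚ(R)=3; free=3−3=0
SNF(R) diag = [2, 4, 4] → torsion [2, 4, 4]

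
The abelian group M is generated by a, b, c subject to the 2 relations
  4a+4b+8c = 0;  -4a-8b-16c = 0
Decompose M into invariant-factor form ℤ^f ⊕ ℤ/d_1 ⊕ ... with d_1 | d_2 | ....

Answer: M ≅ ℤ^1 ⊕ ℤ/4 ⊕ ℤ/4

Derivation:
rank_ℚ(R)=2; free=3−2=1
SNF(R) diag = [4, 4] → torsion [4, 4]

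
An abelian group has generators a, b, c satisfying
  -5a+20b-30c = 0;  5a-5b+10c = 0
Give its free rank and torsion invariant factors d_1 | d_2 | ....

rank_ℚ(R)=2; free=3−2=1
SNF(R) diag = [5, 5] → torsion [5, 5]

Answer: M ≅ ℤ^1 ⊕ ℤ/5 ⊕ ℤ/5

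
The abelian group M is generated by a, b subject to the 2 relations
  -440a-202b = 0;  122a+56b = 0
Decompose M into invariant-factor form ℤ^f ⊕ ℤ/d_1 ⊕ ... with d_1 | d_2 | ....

rank_ℚ(R)=2; free=2−2=0
SNF(R) diag = [2, 2] → torsion [2, 2]

Answer: M ≅ ℤ/2 ⊕ ℤ/2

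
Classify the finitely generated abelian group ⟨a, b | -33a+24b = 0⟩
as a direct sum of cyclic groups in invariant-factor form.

Answer: M ≅ ℤ^1 ⊕ ℤ/3

Derivation:
rank_ℚ(R)=1; free=2−1=1
SNF(R) diag = [3] → torsion [3]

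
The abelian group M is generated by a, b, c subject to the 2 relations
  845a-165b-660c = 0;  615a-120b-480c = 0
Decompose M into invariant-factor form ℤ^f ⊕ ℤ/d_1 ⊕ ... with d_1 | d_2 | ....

Answer: M ≅ ℤ^1 ⊕ ℤ/5 ⊕ ℤ/15

Derivation:
rank_ℚ(R)=2; free=3−2=1
SNF(R) diag = [5, 15] → torsion [5, 15]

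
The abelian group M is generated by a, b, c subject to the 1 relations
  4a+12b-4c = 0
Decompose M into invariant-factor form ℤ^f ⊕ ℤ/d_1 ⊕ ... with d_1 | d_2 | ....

Answer: M ≅ ℤ^2 ⊕ ℤ/4

Derivation:
rank_ℚ(R)=1; free=3−1=2
SNF(R) diag = [4] → torsion [4]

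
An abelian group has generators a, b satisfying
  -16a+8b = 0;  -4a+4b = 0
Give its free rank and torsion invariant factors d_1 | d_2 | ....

rank_ℚ(R)=2; free=2−2=0
SNF(R) diag = [4, 8] → torsion [4, 8]

Answer: M ≅ ℤ/4 ⊕ ℤ/8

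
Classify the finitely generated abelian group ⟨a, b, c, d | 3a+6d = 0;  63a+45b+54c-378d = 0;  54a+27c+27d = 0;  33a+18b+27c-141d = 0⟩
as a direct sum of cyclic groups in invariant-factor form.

Answer: M ≅ ℤ/3 ⊕ ℤ/9 ⊕ ℤ/27 ⊕ ℤ/54

Derivation:
rank_ℚ(R)=4; free=4−4=0
SNF(R) diag = [3, 9, 27, 54] → torsion [3, 9, 27, 54]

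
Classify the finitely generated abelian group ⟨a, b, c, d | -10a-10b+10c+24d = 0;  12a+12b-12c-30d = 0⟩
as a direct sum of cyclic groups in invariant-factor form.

Answer: M ≅ ℤ^2 ⊕ ℤ/2 ⊕ ℤ/6

Derivation:
rank_ℚ(R)=2; free=4−2=2
SNF(R) diag = [2, 6] → torsion [2, 6]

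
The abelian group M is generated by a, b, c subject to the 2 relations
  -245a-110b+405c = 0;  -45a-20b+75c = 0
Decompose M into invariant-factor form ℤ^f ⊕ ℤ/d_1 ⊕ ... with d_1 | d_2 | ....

Answer: M ≅ ℤ^1 ⊕ ℤ/5 ⊕ ℤ/10

Derivation:
rank_ℚ(R)=2; free=3−2=1
SNF(R) diag = [5, 10] → torsion [5, 10]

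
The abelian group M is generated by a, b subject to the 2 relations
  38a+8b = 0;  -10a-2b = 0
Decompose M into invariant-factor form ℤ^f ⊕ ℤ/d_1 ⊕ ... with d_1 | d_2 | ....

rank_ℚ(R)=2; free=2−2=0
SNF(R) diag = [2, 2] → torsion [2, 2]

Answer: M ≅ ℤ/2 ⊕ ℤ/2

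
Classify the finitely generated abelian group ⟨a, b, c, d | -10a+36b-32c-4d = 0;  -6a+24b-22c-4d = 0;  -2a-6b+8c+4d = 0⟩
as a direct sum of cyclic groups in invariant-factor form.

Answer: M ≅ ℤ^1 ⊕ ℤ/2 ⊕ ℤ/2 ⊕ ℤ/6

Derivation:
rank_ℚ(R)=3; free=4−3=1
SNF(R) diag = [2, 2, 6] → torsion [2, 2, 6]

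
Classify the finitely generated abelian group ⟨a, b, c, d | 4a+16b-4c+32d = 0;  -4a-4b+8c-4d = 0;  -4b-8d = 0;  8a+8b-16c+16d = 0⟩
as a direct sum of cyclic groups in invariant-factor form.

Answer: M ≅ ℤ/4 ⊕ ℤ/4 ⊕ ℤ/4 ⊕ ℤ/8

Derivation:
rank_ℚ(R)=4; free=4−4=0
SNF(R) diag = [4, 4, 4, 8] → torsion [4, 4, 4, 8]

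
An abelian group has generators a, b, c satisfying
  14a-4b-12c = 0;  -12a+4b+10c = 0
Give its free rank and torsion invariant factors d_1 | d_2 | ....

Answer: M ≅ ℤ^1 ⊕ ℤ/2 ⊕ ℤ/2

Derivation:
rank_ℚ(R)=2; free=3−2=1
SNF(R) diag = [2, 2] → torsion [2, 2]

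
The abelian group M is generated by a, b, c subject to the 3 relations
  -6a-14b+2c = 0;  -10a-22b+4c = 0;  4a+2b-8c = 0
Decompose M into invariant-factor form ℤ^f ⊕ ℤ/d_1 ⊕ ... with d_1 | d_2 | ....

rank_ℚ(R)=3; free=3−3=0
SNF(R) diag = [2, 2, 6] → torsion [2, 2, 6]

Answer: M ≅ ℤ/2 ⊕ ℤ/2 ⊕ ℤ/6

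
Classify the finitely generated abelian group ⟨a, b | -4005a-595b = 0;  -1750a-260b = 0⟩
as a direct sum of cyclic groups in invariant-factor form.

Answer: M ≅ ℤ/5 ⊕ ℤ/10

Derivation:
rank_ℚ(R)=2; free=2−2=0
SNF(R) diag = [5, 10] → torsion [5, 10]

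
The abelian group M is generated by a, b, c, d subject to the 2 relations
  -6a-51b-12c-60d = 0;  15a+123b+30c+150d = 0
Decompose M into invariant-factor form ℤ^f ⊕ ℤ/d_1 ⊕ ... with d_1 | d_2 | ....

rank_ℚ(R)=2; free=4−2=2
SNF(R) diag = [3, 9] → torsion [3, 9]

Answer: M ≅ ℤ^2 ⊕ ℤ/3 ⊕ ℤ/9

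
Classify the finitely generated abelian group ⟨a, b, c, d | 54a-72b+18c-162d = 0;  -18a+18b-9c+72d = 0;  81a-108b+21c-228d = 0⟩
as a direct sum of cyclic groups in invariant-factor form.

rank_ℚ(R)=3; free=4−3=1
SNF(R) diag = [3, 9, 18] → torsion [3, 9, 18]

Answer: M ≅ ℤ^1 ⊕ ℤ/3 ⊕ ℤ/9 ⊕ ℤ/18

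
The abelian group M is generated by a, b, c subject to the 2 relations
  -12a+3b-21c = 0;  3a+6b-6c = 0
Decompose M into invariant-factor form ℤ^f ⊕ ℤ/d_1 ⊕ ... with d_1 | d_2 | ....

Answer: M ≅ ℤ^1 ⊕ ℤ/3 ⊕ ℤ/9

Derivation:
rank_ℚ(R)=2; free=3−2=1
SNF(R) diag = [3, 9] → torsion [3, 9]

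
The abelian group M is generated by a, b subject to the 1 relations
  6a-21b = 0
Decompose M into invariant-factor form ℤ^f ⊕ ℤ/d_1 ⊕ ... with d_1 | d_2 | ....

rank_ℚ(R)=1; free=2−1=1
SNF(R) diag = [3] → torsion [3]

Answer: M ≅ ℤ^1 ⊕ ℤ/3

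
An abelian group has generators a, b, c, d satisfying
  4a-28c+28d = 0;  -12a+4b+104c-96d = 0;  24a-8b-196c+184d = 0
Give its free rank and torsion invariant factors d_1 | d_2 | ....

rank_ℚ(R)=3; free=4−3=1
SNF(R) diag = [4, 4, 4] → torsion [4, 4, 4]

Answer: M ≅ ℤ^1 ⊕ ℤ/4 ⊕ ℤ/4 ⊕ ℤ/4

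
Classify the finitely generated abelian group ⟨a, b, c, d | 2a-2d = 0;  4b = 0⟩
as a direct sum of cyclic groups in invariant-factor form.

Answer: M ≅ ℤ^2 ⊕ ℤ/2 ⊕ ℤ/4

Derivation:
rank_ℚ(R)=2; free=4−2=2
SNF(R) diag = [2, 4] → torsion [2, 4]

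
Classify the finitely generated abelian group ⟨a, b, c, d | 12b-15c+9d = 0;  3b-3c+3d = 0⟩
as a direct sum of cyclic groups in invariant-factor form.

Answer: M ≅ ℤ^2 ⊕ ℤ/3 ⊕ ℤ/3

Derivation:
rank_ℚ(R)=2; free=4−2=2
SNF(R) diag = [3, 3] → torsion [3, 3]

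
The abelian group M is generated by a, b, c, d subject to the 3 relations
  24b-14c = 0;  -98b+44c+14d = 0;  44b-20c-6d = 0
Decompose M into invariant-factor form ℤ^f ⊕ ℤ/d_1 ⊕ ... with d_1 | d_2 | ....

rank_ℚ(R)=3; free=4−3=1
SNF(R) diag = [2, 2, 2] → torsion [2, 2, 2]

Answer: M ≅ ℤ^1 ⊕ ℤ/2 ⊕ ℤ/2 ⊕ ℤ/2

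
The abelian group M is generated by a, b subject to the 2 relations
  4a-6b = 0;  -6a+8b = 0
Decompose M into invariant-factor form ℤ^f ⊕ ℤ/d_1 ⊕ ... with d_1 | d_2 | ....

Answer: M ≅ ℤ/2 ⊕ ℤ/2

Derivation:
rank_ℚ(R)=2; free=2−2=0
SNF(R) diag = [2, 2] → torsion [2, 2]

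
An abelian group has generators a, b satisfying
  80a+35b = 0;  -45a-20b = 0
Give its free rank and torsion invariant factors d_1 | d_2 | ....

Answer: M ≅ ℤ/5 ⊕ ℤ/5

Derivation:
rank_ℚ(R)=2; free=2−2=0
SNF(R) diag = [5, 5] → torsion [5, 5]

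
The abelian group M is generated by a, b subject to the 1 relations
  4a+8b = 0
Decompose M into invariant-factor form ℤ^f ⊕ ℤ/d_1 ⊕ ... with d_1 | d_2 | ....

Answer: M ≅ ℤ^1 ⊕ ℤ/4

Derivation:
rank_ℚ(R)=1; free=2−1=1
SNF(R) diag = [4] → torsion [4]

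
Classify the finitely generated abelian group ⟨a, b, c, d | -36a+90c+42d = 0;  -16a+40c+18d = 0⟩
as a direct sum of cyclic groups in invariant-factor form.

Answer: M ≅ ℤ^2 ⊕ ℤ/2 ⊕ ℤ/6

Derivation:
rank_ℚ(R)=2; free=4−2=2
SNF(R) diag = [2, 6] → torsion [2, 6]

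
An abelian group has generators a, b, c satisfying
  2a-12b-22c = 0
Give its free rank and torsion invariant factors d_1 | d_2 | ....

Answer: M ≅ ℤ^2 ⊕ ℤ/2

Derivation:
rank_ℚ(R)=1; free=3−1=2
SNF(R) diag = [2] → torsion [2]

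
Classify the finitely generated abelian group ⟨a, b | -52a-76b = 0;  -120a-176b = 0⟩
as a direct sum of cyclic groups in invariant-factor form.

rank_ℚ(R)=2; free=2−2=0
SNF(R) diag = [4, 8] → torsion [4, 8]

Answer: M ≅ ℤ/4 ⊕ ℤ/8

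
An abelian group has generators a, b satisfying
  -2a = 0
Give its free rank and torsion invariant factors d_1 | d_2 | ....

Answer: M ≅ ℤ^1 ⊕ ℤ/2

Derivation:
rank_ℚ(R)=1; free=2−1=1
SNF(R) diag = [2] → torsion [2]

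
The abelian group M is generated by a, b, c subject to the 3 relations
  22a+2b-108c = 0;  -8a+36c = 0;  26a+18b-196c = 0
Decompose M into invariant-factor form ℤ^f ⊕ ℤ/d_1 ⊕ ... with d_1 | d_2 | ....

rank_ℚ(R)=3; free=3−3=0
SNF(R) diag = [2, 4, 4] → torsion [2, 4, 4]

Answer: M ≅ ℤ/2 ⊕ ℤ/4 ⊕ ℤ/4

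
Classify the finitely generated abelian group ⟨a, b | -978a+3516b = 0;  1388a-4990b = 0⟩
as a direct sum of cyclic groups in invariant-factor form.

rank_ℚ(R)=2; free=2−2=0
SNF(R) diag = [2, 6] → torsion [2, 6]

Answer: M ≅ ℤ/2 ⊕ ℤ/6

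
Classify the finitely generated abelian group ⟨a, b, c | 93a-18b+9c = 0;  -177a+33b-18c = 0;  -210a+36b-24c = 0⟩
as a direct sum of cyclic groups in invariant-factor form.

rank_ℚ(R)=3; free=3−3=0
SNF(R) diag = [3, 3, 6] → torsion [3, 3, 6]

Answer: M ≅ ℤ/3 ⊕ ℤ/3 ⊕ ℤ/6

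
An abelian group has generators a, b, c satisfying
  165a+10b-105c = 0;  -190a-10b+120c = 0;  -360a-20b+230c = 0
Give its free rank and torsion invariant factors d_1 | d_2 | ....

rank_ℚ(R)=3; free=3−3=0
SNF(R) diag = [5, 10, 10] → torsion [5, 10, 10]

Answer: M ≅ ℤ/5 ⊕ ℤ/10 ⊕ ℤ/10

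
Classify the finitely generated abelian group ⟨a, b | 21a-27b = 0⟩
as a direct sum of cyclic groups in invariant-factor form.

Answer: M ≅ ℤ^1 ⊕ ℤ/3

Derivation:
rank_ℚ(R)=1; free=2−1=1
SNF(R) diag = [3] → torsion [3]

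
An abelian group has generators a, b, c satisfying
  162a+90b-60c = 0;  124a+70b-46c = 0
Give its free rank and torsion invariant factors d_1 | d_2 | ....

rank_ℚ(R)=2; free=3−2=1
SNF(R) diag = [2, 6] → torsion [2, 6]

Answer: M ≅ ℤ^1 ⊕ ℤ/2 ⊕ ℤ/6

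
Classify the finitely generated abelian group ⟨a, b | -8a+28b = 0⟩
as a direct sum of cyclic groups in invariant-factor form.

Answer: M ≅ ℤ^1 ⊕ ℤ/4

Derivation:
rank_ℚ(R)=1; free=2−1=1
SNF(R) diag = [4] → torsion [4]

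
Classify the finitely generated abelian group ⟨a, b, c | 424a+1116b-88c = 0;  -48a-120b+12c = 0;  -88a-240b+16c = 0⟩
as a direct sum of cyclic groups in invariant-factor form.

Answer: M ≅ ℤ/4 ⊕ ℤ/12 ⊕ ℤ/24

Derivation:
rank_ℚ(R)=3; free=3−3=0
SNF(R) diag = [4, 12, 24] → torsion [4, 12, 24]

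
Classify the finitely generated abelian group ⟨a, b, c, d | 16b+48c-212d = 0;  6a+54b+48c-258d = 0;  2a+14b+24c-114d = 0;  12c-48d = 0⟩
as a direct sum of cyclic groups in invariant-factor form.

Answer: M ≅ ℤ/2 ⊕ ℤ/4 ⊕ ℤ/12 ⊕ ℤ/12

Derivation:
rank_ℚ(R)=4; free=4−4=0
SNF(R) diag = [2, 4, 12, 12] → torsion [2, 4, 12, 12]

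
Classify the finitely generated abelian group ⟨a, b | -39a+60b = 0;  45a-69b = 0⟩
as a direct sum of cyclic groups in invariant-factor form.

Answer: M ≅ ℤ/3 ⊕ ℤ/3

Derivation:
rank_ℚ(R)=2; free=2−2=0
SNF(R) diag = [3, 3] → torsion [3, 3]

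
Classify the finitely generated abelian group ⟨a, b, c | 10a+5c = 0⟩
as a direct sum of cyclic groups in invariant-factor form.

Answer: M ≅ ℤ^2 ⊕ ℤ/5

Derivation:
rank_ℚ(R)=1; free=3−1=2
SNF(R) diag = [5] → torsion [5]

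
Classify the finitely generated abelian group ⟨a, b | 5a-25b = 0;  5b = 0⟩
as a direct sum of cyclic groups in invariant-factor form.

rank_ℚ(R)=2; free=2−2=0
SNF(R) diag = [5, 5] → torsion [5, 5]

Answer: M ≅ ℤ/5 ⊕ ℤ/5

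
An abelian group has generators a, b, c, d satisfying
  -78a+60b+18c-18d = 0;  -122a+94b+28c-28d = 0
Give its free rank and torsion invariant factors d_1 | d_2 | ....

Answer: M ≅ ℤ^2 ⊕ ℤ/2 ⊕ ℤ/6

Derivation:
rank_ℚ(R)=2; free=4−2=2
SNF(R) diag = [2, 6] → torsion [2, 6]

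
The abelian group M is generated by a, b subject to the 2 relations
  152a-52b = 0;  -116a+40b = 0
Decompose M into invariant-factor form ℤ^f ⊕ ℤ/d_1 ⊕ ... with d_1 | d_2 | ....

Answer: M ≅ ℤ/4 ⊕ ℤ/12

Derivation:
rank_ℚ(R)=2; free=2−2=0
SNF(R) diag = [4, 12] → torsion [4, 12]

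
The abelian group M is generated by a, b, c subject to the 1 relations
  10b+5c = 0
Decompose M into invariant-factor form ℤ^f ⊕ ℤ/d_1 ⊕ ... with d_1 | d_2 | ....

Answer: M ≅ ℤ^2 ⊕ ℤ/5

Derivation:
rank_ℚ(R)=1; free=3−1=2
SNF(R) diag = [5] → torsion [5]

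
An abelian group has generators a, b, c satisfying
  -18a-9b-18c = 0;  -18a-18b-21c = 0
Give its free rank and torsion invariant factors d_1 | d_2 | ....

rank_ℚ(R)=2; free=3−2=1
SNF(R) diag = [3, 9] → torsion [3, 9]

Answer: M ≅ ℤ^1 ⊕ ℤ/3 ⊕ ℤ/9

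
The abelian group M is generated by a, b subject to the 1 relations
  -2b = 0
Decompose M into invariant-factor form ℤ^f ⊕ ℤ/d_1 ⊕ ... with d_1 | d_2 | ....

rank_ℚ(R)=1; free=2−1=1
SNF(R) diag = [2] → torsion [2]

Answer: M ≅ ℤ^1 ⊕ ℤ/2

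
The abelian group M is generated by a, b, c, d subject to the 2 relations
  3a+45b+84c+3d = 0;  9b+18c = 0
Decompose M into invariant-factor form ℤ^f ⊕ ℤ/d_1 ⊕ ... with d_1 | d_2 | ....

rank_ℚ(R)=2; free=4−2=2
SNF(R) diag = [3, 9] → torsion [3, 9]

Answer: M ≅ ℤ^2 ⊕ ℤ/3 ⊕ ℤ/9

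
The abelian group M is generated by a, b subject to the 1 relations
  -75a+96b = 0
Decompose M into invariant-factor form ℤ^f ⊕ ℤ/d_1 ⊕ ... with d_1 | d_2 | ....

rank_ℚ(R)=1; free=2−1=1
SNF(R) diag = [3] → torsion [3]

Answer: M ≅ ℤ^1 ⊕ ℤ/3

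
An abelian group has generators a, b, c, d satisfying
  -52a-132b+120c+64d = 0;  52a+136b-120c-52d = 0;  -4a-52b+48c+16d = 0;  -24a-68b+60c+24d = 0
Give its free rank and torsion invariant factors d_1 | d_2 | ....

Answer: M ≅ ℤ/4 ⊕ ℤ/4 ⊕ ℤ/12 ⊕ ℤ/24

Derivation:
rank_ℚ(R)=4; free=4−4=0
SNF(R) diag = [4, 4, 12, 24] → torsion [4, 4, 12, 24]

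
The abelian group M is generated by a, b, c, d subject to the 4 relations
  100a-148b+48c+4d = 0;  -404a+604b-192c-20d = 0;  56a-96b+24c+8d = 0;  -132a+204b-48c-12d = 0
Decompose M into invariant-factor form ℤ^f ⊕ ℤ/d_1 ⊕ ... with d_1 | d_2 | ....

rank_ℚ(R)=4; free=4−4=0
SNF(R) diag = [4, 8, 24, 24] → torsion [4, 8, 24, 24]

Answer: M ≅ ℤ/4 ⊕ ℤ/8 ⊕ ℤ/24 ⊕ ℤ/24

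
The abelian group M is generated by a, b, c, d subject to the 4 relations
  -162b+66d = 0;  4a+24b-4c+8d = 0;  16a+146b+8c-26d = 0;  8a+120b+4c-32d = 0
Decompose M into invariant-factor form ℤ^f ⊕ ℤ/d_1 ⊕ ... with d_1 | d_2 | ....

rank_ℚ(R)=4; free=4−4=0
SNF(R) diag = [2, 4, 12, 24] → torsion [2, 4, 12, 24]

Answer: M ≅ ℤ/2 ⊕ ℤ/4 ⊕ ℤ/12 ⊕ ℤ/24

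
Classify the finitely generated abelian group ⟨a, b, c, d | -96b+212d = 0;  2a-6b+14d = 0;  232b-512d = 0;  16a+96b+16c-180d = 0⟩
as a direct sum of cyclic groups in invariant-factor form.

Answer: M ≅ ℤ/2 ⊕ ℤ/4 ⊕ ℤ/8 ⊕ ℤ/16

Derivation:
rank_ℚ(R)=4; free=4−4=0
SNF(R) diag = [2, 4, 8, 16] → torsion [2, 4, 8, 16]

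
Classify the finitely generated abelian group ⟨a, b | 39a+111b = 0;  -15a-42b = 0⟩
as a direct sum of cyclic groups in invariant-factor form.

Answer: M ≅ ℤ/3 ⊕ ℤ/9

Derivation:
rank_ℚ(R)=2; free=2−2=0
SNF(R) diag = [3, 9] → torsion [3, 9]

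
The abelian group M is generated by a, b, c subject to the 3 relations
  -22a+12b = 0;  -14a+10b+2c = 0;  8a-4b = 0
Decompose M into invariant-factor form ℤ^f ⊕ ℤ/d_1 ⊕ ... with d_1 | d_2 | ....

rank_ℚ(R)=3; free=3−3=0
SNF(R) diag = [2, 2, 4] → torsion [2, 2, 4]

Answer: M ≅ ℤ/2 ⊕ ℤ/2 ⊕ ℤ/4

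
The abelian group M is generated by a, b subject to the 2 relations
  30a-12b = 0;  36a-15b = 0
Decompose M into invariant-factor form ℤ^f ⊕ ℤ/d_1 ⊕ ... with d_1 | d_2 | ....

rank_ℚ(R)=2; free=2−2=0
SNF(R) diag = [3, 6] → torsion [3, 6]

Answer: M ≅ ℤ/3 ⊕ ℤ/6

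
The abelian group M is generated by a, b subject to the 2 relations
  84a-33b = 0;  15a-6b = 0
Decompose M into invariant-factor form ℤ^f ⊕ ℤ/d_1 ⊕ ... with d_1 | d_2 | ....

Answer: M ≅ ℤ/3 ⊕ ℤ/3

Derivation:
rank_ℚ(R)=2; free=2−2=0
SNF(R) diag = [3, 3] → torsion [3, 3]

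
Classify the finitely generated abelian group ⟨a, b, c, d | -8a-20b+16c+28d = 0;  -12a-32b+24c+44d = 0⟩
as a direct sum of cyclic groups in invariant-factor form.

rank_ℚ(R)=2; free=4−2=2
SNF(R) diag = [4, 4] → torsion [4, 4]

Answer: M ≅ ℤ^2 ⊕ ℤ/4 ⊕ ℤ/4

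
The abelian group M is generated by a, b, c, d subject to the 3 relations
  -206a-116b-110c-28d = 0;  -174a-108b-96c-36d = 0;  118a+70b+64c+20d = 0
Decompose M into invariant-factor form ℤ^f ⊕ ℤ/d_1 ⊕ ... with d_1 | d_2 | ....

rank_ℚ(R)=3; free=4−3=1
SNF(R) diag = [2, 6, 18] → torsion [2, 6, 18]

Answer: M ≅ ℤ^1 ⊕ ℤ/2 ⊕ ℤ/6 ⊕ ℤ/18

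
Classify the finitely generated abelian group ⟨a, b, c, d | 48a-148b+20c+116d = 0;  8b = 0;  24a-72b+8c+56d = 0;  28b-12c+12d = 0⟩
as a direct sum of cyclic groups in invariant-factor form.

Answer: M ≅ ℤ/4 ⊕ ℤ/8 ⊕ ℤ/24 ⊕ ℤ/24

Derivation:
rank_ℚ(R)=4; free=4−4=0
SNF(R) diag = [4, 8, 24, 24] → torsion [4, 8, 24, 24]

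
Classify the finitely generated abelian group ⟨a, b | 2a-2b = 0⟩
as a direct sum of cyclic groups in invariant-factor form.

Answer: M ≅ ℤ^1 ⊕ ℤ/2

Derivation:
rank_ℚ(R)=1; free=2−1=1
SNF(R) diag = [2] → torsion [2]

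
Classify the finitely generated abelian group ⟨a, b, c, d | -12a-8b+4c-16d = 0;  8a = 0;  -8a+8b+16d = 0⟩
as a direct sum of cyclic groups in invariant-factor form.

rank_ℚ(R)=3; free=4−3=1
SNF(R) diag = [4, 8, 8] → torsion [4, 8, 8]

Answer: M ≅ ℤ^1 ⊕ ℤ/4 ⊕ ℤ/8 ⊕ ℤ/8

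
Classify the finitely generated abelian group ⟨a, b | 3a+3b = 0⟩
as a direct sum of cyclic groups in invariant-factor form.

rank_ℚ(R)=1; free=2−1=1
SNF(R) diag = [3] → torsion [3]

Answer: M ≅ ℤ^1 ⊕ ℤ/3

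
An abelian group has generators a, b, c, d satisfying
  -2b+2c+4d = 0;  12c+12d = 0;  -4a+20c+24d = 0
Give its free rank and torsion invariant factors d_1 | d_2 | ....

rank_ℚ(R)=3; free=4−3=1
SNF(R) diag = [2, 4, 12] → torsion [2, 4, 12]

Answer: M ≅ ℤ^1 ⊕ ℤ/2 ⊕ ℤ/4 ⊕ ℤ/12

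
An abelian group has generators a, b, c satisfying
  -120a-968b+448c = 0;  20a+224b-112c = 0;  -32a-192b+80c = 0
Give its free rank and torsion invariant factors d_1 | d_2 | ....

Answer: M ≅ ℤ/4 ⊕ ℤ/8 ⊕ ℤ/16

Derivation:
rank_ℚ(R)=3; free=3−3=0
SNF(R) diag = [4, 8, 16] → torsion [4, 8, 16]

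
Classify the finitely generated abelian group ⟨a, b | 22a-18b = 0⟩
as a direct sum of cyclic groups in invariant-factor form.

Answer: M ≅ ℤ^1 ⊕ ℤ/2

Derivation:
rank_ℚ(R)=1; free=2−1=1
SNF(R) diag = [2] → torsion [2]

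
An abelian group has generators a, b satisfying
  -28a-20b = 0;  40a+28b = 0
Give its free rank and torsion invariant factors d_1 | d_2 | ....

rank_ℚ(R)=2; free=2−2=0
SNF(R) diag = [4, 4] → torsion [4, 4]

Answer: M ≅ ℤ/4 ⊕ ℤ/4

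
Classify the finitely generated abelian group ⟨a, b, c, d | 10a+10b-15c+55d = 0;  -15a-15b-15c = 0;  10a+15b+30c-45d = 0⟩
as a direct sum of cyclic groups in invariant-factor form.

Answer: M ≅ ℤ^1 ⊕ ℤ/5 ⊕ ℤ/5 ⊕ ℤ/15

Derivation:
rank_ℚ(R)=3; free=4−3=1
SNF(R) diag = [5, 5, 15] → torsion [5, 5, 15]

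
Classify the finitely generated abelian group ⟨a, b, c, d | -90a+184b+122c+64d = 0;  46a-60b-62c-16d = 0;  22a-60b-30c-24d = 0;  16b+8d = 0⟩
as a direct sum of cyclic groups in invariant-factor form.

rank_ℚ(R)=4; free=4−4=0
SNF(R) diag = [2, 4, 8, 8] → torsion [2, 4, 8, 8]

Answer: M ≅ ℤ/2 ⊕ ℤ/4 ⊕ ℤ/8 ⊕ ℤ/8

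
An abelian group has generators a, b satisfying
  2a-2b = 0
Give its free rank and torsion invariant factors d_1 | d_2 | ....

rank_ℚ(R)=1; free=2−1=1
SNF(R) diag = [2] → torsion [2]

Answer: M ≅ ℤ^1 ⊕ ℤ/2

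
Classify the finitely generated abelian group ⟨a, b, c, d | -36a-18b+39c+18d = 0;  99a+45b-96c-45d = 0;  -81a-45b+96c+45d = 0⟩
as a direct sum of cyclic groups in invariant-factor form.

rank_ℚ(R)=3; free=4−3=1
SNF(R) diag = [3, 9, 18] → torsion [3, 9, 18]

Answer: M ≅ ℤ^1 ⊕ ℤ/3 ⊕ ℤ/9 ⊕ ℤ/18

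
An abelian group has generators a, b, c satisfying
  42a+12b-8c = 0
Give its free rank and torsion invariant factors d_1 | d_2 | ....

rank_ℚ(R)=1; free=3−1=2
SNF(R) diag = [2] → torsion [2]

Answer: M ≅ ℤ^2 ⊕ ℤ/2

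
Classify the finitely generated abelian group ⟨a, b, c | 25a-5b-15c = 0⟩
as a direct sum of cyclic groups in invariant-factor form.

Answer: M ≅ ℤ^2 ⊕ ℤ/5

Derivation:
rank_ℚ(R)=1; free=3−1=2
SNF(R) diag = [5] → torsion [5]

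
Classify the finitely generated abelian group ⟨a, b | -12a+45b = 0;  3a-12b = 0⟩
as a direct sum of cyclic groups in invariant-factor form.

rank_ℚ(R)=2; free=2−2=0
SNF(R) diag = [3, 3] → torsion [3, 3]

Answer: M ≅ ℤ/3 ⊕ ℤ/3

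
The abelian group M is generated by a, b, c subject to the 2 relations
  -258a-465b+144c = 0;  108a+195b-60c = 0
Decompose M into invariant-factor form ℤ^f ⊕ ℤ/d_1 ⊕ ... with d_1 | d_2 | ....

rank_ℚ(R)=2; free=3−2=1
SNF(R) diag = [3, 6] → torsion [3, 6]

Answer: M ≅ ℤ^1 ⊕ ℤ/3 ⊕ ℤ/6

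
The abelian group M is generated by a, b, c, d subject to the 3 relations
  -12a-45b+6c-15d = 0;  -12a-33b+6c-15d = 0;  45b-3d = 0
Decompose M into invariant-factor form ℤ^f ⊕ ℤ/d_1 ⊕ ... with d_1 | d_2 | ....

rank_ℚ(R)=3; free=4−3=1
SNF(R) diag = [3, 6, 12] → torsion [3, 6, 12]

Answer: M ≅ ℤ^1 ⊕ ℤ/3 ⊕ ℤ/6 ⊕ ℤ/12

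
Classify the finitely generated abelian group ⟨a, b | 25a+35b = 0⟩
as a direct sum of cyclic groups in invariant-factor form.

rank_ℚ(R)=1; free=2−1=1
SNF(R) diag = [5] → torsion [5]

Answer: M ≅ ℤ^1 ⊕ ℤ/5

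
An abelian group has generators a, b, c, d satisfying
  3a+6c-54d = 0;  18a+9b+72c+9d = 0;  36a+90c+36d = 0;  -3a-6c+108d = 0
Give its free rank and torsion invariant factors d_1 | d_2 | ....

rank_ℚ(R)=4; free=4−4=0
SNF(R) diag = [3, 9, 18, 54] → torsion [3, 9, 18, 54]

Answer: M ≅ ℤ/3 ⊕ ℤ/9 ⊕ ℤ/18 ⊕ ℤ/54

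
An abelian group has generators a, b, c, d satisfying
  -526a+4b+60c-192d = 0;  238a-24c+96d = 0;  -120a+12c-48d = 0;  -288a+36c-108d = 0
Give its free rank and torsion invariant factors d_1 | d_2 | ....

Answer: M ≅ ℤ/2 ⊕ ℤ/4 ⊕ ℤ/12 ⊕ ℤ/36

Derivation:
rank_ℚ(R)=4; free=4−4=0
SNF(R) diag = [2, 4, 12, 36] → torsion [2, 4, 12, 36]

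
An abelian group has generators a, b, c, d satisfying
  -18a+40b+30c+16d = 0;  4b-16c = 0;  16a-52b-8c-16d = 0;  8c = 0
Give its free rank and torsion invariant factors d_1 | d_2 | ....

rank_ℚ(R)=4; free=4−4=0
SNF(R) diag = [2, 4, 8, 16] → torsion [2, 4, 8, 16]

Answer: M ≅ ℤ/2 ⊕ ℤ/4 ⊕ ℤ/8 ⊕ ℤ/16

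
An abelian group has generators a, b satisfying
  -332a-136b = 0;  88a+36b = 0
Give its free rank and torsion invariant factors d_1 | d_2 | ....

Answer: M ≅ ℤ/4 ⊕ ℤ/4

Derivation:
rank_ℚ(R)=2; free=2−2=0
SNF(R) diag = [4, 4] → torsion [4, 4]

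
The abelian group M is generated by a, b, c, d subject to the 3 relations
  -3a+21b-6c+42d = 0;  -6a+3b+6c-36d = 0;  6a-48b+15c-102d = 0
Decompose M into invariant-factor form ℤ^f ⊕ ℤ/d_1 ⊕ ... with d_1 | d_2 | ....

Answer: M ≅ ℤ^1 ⊕ ℤ/3 ⊕ ℤ/3 ⊕ ℤ/3

Derivation:
rank_ℚ(R)=3; free=4−3=1
SNF(R) diag = [3, 3, 3] → torsion [3, 3, 3]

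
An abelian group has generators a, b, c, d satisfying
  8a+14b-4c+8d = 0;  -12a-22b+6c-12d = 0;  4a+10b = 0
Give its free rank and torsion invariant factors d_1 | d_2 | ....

rank_ℚ(R)=3; free=4−3=1
SNF(R) diag = [2, 2, 4] → torsion [2, 2, 4]

Answer: M ≅ ℤ^1 ⊕ ℤ/2 ⊕ ℤ/2 ⊕ ℤ/4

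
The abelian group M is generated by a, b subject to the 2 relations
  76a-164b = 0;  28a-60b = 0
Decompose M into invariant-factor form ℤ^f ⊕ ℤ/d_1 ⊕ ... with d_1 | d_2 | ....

Answer: M ≅ ℤ/4 ⊕ ℤ/8

Derivation:
rank_ℚ(R)=2; free=2−2=0
SNF(R) diag = [4, 8] → torsion [4, 8]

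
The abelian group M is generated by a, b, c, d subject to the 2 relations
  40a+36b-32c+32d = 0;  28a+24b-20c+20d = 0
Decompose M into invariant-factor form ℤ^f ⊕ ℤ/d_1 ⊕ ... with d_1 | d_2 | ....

rank_ℚ(R)=2; free=4−2=2
SNF(R) diag = [4, 12] → torsion [4, 12]

Answer: M ≅ ℤ^2 ⊕ ℤ/4 ⊕ ℤ/12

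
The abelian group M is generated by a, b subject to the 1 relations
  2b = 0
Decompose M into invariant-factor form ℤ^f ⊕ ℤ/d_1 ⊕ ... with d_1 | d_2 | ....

Answer: M ≅ ℤ^1 ⊕ ℤ/2

Derivation:
rank_ℚ(R)=1; free=2−1=1
SNF(R) diag = [2] → torsion [2]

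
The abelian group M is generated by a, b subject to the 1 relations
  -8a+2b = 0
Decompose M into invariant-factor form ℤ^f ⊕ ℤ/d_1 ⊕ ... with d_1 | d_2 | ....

Answer: M ≅ ℤ^1 ⊕ ℤ/2

Derivation:
rank_ℚ(R)=1; free=2−1=1
SNF(R) diag = [2] → torsion [2]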